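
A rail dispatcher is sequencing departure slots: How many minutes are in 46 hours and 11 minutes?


Hours: 46
Minutes: 11
Convert hours to minutes: 46 x 60 = 2760
Add remaining minutes: 2760 + 11 = 2771

2771


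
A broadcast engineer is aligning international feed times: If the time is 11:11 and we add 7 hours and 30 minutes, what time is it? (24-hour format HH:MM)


Start time: 11:11
Adding: 7 hours 30 minutes
Minutes: 11 + 30 = 41
Hours: 11 + 7 + 0 = 18
Result: 18:41

18:41


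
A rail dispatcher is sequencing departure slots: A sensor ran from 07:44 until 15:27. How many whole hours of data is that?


Start: 07:44
End: 15:27
Hour difference: 15 - 7 = 8 hours
Minute difference: 27 - 44 = -17 minutes
Total minutes: 463
Complete hours: 463 / 60 = 7 (remainder 43)

7


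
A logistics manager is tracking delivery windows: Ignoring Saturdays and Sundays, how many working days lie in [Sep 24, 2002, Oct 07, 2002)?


Start: 2002-09-24 (Tuesday)
End (exclusive): 2002-10-07 (Monday)
Total calendar days: 13
Full weeks: 13 // 7 = 1 -> 5 weekdays
Remaining 6 days starting on Tuesday:
  Tue(w), Wed(w), Thu(w), Fri(w), Sat(-), Sun(-) -> 4 weekdays
Total business days: 5 + 4 = 9

9


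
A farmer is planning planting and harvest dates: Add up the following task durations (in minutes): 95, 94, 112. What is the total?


Durations: 95, 94, 112
Running sum: 95
+ 94 = 189
+ 112 = 301
Total duration: 301 minutes
That is 5 hours and 1 minutes

301


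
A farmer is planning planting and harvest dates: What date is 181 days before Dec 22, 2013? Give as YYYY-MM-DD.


Start: 2013-12-22
Subtracting 181 days
Days already passed in December: 22
After going back through December: 159 more days to subtract
November 2013: 30 days, 129 remaining
October 2013: 31 days, 98 remaining
September 2013: 30 days, 68 remaining
August 2013: 31 days, 37 remaining
Result: 2013-06-24

2013-06-24


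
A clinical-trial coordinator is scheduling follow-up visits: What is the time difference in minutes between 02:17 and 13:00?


Start time: 02:17 = 137 minutes from midnight
End time: 13:00 = 780 minutes from midnight
Difference: 780 - 137 = 643 minutes
That is 10 hours and 43 minutes

643


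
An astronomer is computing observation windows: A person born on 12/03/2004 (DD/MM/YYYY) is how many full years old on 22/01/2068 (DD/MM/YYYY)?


Birth: 2004-03-12
Reference: 2068-01-22
Year difference: 2068 - 2004 = 64
Has birthday (03-12) occurred by 01-22? No
Birthday not yet reached this year -> subtract 1
Age in full years: 63

63


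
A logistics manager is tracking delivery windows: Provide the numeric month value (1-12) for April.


Calendar month order:
3. March
4. April <--
5. May
April is month number 4

4


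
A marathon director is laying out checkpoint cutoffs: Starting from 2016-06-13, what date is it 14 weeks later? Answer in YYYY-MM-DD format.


Start: 2016-06-13
Weeks to add: 14
Convert to days: 14 x 7 = 98 days
Add 98 days to 2016-06-13
Result: 2016-09-19

2016-09-19


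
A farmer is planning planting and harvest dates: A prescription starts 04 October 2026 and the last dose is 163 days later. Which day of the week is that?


Start: 2026-10-04 (Sunday)
Step 1 - find target date: add 163 days
  2026-10-04 + 163 days = 2027-03-16
Step 2 - day of week:
  163 mod 7 = 2
  Sunday + 2 days -> Tuesday
Result: Tuesday (2027-03-16)

Tuesday


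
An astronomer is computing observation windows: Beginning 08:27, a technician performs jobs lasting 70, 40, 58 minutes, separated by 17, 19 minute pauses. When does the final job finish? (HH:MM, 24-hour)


Start: 08:27 = 507 min from midnight
  after task 1 (70 min): 09:37
  after break (17 min): 09:54
  after task 2 (40 min): 10:34
  after break (19 min): 10:53
  after task 3 (58 min): 11:51
Total elapsed: 204 minutes
End time: 11:51

11:51


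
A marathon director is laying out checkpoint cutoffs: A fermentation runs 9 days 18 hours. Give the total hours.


Days: 9
Extra hours: 18
Hours per day: 24
Days to hours: 9 x 24 = 216
Total: 216 + 18 = 234

234


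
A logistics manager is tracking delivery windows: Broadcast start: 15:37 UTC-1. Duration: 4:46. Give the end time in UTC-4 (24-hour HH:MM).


Start: 15:37 in UTC-1
Step 1 - add duration:
  minutes: 37 + 46 = 83 (carry 1h)
  hours: 15 + 4 + 1 = 20
  end in UTC-1: 20:23
Step 2 - convert UTC-1 -> UTC-4:
  offset difference: -4 - (-1) = -3 hours
  20 + (-3) = 17 -> mod 24 = 17
Result: 17:23 in UTC-4

17:23


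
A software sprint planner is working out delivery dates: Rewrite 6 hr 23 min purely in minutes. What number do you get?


Hours: 6
Extra minutes: 23
Minutes per hour: 60
Hours to minutes: 6 x 60 = 360
Total: 360 + 23 = 383

383


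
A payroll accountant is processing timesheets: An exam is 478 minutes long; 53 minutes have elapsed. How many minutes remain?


Total budget: 478 minutes
Time used: 53 minutes
Remaining: 478 - 53 = 425 minutes
Percent used: 11.1%
Percent remaining: 88.9%

425


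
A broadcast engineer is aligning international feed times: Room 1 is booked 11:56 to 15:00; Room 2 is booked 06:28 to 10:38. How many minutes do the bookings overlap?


Interval A: [716, 900] minutes from midnight
Interval B: [388, 638] minutes from midnight
Overlap start = max(716, 388) = 716
Overlap end = min(900, 638) = 638
End <= start, so the intervals do not overlap: 0 minutes

0


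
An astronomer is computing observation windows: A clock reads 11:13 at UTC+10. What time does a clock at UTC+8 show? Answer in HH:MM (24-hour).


Local time: 11:13 at UTC+10 (offset 10h)
Target zone: UTC+8 (offset 8h)
Difference: 8 - (10) = -2 hours
Calculation: 11 + (-2) = 9
Result: 09:13

09:13


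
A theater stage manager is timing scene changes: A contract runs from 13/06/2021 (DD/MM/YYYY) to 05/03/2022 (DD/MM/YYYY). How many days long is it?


Start date: 2021-06-13
End date: 2022-03-05
Jun 2021: +18 days
Jul 2021: +31 days
Aug 2021: +31 days
... (7 more months)
Total: 265 days

265


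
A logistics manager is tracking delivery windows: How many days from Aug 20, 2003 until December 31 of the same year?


Start: August 20, 2003
End: December 31, 2003
Days left in August: 11
September: 30
October: 31
November: 30
December: 31
Sum of remaining months: 122
Total: 11 + 122 = 133

133


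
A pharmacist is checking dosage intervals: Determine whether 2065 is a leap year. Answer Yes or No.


Year: 2065
Divisible by 4? 2065 / 4 = 516.25 -> No
Not divisible by 4, so NOT a leap year

No


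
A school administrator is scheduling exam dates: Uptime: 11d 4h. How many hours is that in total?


Days: 11
Extra hours: 4
Hours per day: 24
Days to hours: 11 x 24 = 264
Total: 264 + 4 = 268

268


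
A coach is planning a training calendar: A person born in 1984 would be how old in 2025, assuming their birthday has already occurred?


Birth year: 1984
Current year: 2025
Age = current year - birth year
Age = 2025 - 1984 = 41

41


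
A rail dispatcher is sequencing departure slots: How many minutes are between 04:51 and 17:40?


Start time: 04:51 = 291 minutes from midnight
End time: 17:40 = 1060 minutes from midnight
Difference: 1060 - 291 = 769 minutes
That is 12 hours and 49 minutes

769


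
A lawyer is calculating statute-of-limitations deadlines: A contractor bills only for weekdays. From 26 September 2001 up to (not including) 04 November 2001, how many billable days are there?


Start: 2001-09-26 (Wednesday)
End (exclusive): 2001-11-04 (Sunday)
Total calendar days: 39
Full weeks: 39 // 7 = 5 -> 25 weekdays
Remaining 4 days starting on Wednesday:
  Wed(w), Thu(w), Fri(w), Sat(-) -> 3 weekdays
Total business days: 25 + 3 = 28

28


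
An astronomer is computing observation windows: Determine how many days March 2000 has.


Month: March
Year: 2000
March is a 31-day month
Total: 31 days

31


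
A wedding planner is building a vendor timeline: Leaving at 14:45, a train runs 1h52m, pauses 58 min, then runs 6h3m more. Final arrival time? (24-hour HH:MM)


Depart: 14:45
Leg 1: +112 min -> 16:37
Layover: +58 min -> 17:35
Leg 2: +363 min -> 23:38
Total travel: 533 minutes = 8h 53m
Arrival: 23:38

23:38


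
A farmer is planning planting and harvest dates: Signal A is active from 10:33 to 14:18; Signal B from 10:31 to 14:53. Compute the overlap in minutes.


Interval A: [633, 858] minutes from midnight
Interval B: [631, 893] minutes from midnight
Overlap start = max(633, 631) = 633
Overlap end = min(858, 893) = 858
Overlap = 858 - 633 = 225 minutes

225


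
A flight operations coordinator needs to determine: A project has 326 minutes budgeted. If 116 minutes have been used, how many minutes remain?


Total budget: 326 minutes
Time used: 116 minutes
Remaining: 326 - 116 = 210 minutes
Percent used: 35.6%
Percent remaining: 64.4%

210


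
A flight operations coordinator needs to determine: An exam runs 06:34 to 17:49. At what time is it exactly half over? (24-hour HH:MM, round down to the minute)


Start time: 06:34 = 394 minutes from midnight
End time: 17:49 = 1069 minutes from midnight
Sum: 394 + 1069 = 1463
Midpoint: 1463 / 2 = 731 minutes
Convert: 731 / 60 = 12 hours, 11 minutes
Result: 12:11

12:11


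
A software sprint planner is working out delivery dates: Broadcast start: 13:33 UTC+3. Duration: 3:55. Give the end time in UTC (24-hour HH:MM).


Start: 13:33 in UTC+3
Step 1 - add duration:
  minutes: 33 + 55 = 88 (carry 1h)
  hours: 13 + 3 + 1 = 17
  end in UTC+3: 17:28
Step 2 - convert UTC+3 -> UTC:
  offset difference: 0 - (3) = -3 hours
  17 + (-3) = 14 -> mod 24 = 14
Result: 14:28 in UTC

14:28


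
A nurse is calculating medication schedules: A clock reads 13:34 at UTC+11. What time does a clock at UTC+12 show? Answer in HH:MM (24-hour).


Local time: 13:34 at UTC+11 (offset 11h)
Target zone: UTC+12 (offset 12h)
Difference: 12 - (11) = 1 hours
Calculation: 13 + (1) = 14
Result: 14:34

14:34


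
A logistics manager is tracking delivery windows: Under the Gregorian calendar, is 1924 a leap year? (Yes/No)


Year: 1924
Divisible by 4? 1924 / 4 = 481.0 -> Yes
Divisible by 100? 1924 / 100 = 19.24 -> No
Divisible by 4 but not 100, so it IS a leap year

Yes


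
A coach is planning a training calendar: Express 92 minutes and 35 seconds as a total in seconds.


Minutes: 92
Seconds: 35
Convert minutes to seconds: 92 x 60 = 5520
Add remaining seconds: 5520 + 35 = 5555

5555


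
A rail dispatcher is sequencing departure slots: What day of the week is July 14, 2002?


Date: 2002-07-14
January 1, 2002 is a Tuesday
Day of year: 195
Offset from Jan 1: 194 days
194 mod 7 = 5
Result: Sunday

Sunday


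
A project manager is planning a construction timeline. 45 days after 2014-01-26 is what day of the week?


Start: 2014-01-26 (Sunday)
Step 1 - find target date: add 45 days
  2014-01-26 + 45 days = 2014-03-12
Step 2 - day of week:
  45 mod 7 = 3
  Sunday + 3 days -> Wednesday
Result: Wednesday (2014-03-12)

Wednesday


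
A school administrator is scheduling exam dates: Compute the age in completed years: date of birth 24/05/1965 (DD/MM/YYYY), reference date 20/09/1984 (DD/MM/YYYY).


Birth: 1965-05-24
Reference: 1984-09-20
Year difference: 1984 - 1965 = 19
Has birthday (05-24) occurred by 09-20? Yes
Age in full years: 19

19


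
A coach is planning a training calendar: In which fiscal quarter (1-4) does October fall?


Month: October (month 10)
Q1: January-March (months 1-3)
Q2: April-June (months 4-6)
Q3: July-September (months 7-9)
Q4: October-December (months 10-12)
Month 10 falls in Q4

4


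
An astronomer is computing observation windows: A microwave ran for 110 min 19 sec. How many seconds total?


Minutes: 110
Extra seconds: 19
Seconds per minute: 60
Minutes to seconds: 110 x 60 = 6600
Total: 6600 + 19 = 6619

6619


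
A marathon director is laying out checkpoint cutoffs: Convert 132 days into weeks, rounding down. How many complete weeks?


Total days: 132
Days per week: 7
Division: 132 / 7 = 18 remainder 6
Complete weeks: 18
Remaining days: 6

18


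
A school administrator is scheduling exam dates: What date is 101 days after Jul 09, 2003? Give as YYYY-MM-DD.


Start: 2003-07-09
Adding 101 days
Days remaining in July: 22
After July: 79 days still to add
August 2003: 31 days, 48 remaining
September 2003: 30 days, 18 remaining
October 2003 has 31 days, need 18
Result: 2003-10-18

2003-10-18


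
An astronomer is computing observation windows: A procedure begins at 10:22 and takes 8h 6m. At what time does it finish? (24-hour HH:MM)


Start time: 10:22
Adding: 8 hours 6 minutes
Minutes: 22 + 6 = 28
Hours: 10 + 8 + 0 = 18
Result: 18:28

18:28


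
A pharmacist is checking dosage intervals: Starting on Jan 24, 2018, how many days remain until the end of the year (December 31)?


Start: January 24, 2018
End: December 31, 2018
Days left in January: 7
February: 28
March: 31
April: 30
May: 31
... plus remaining months
Sum of remaining months: 334
Total: 7 + 334 = 341

341


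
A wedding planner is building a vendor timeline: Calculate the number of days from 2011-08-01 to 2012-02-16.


Start date: 2011-08-01
End date: 2012-02-16
Aug 2011: +31 days
Sep 2011: +30 days
Oct 2011: +31 days
... (4 more months)
Total: 199 days

199


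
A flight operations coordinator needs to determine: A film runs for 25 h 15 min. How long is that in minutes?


Hours: 25
Minutes: 15
Convert hours to minutes: 25 x 60 = 1500
Add remaining minutes: 1500 + 15 = 1515

1515


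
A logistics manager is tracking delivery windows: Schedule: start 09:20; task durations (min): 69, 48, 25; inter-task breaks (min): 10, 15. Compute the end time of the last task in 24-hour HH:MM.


Start: 09:20 = 560 min from midnight
  after task 1 (69 min): 10:29
  after break (10 min): 10:39
  after task 2 (48 min): 11:27
  after break (15 min): 11:42
  after task 3 (25 min): 12:07
Total elapsed: 167 minutes
End time: 12:07

12:07


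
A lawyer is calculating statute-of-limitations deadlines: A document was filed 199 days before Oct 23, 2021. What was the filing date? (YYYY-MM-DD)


Start: 2021-10-23
Subtracting 199 days
Days already passed in October: 23
After going back through October: 176 more days to subtract
September 2021: 30 days, 146 remaining
August 2021: 31 days, 115 remaining
July 2021: 31 days, 84 remaining
June 2021: 30 days, 54 remaining
Result: 2021-04-07

2021-04-07


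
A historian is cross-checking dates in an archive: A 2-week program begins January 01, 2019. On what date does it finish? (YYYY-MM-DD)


Start: 2019-01-01
Weeks to add: 2
Convert to days: 2 x 7 = 14 days
Add 14 days to 2019-01-01
Result: 2019-01-15

2019-01-15


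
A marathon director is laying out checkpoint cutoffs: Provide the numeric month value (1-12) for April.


Calendar month order:
3. March
4. April <--
5. May
April is month number 4

4


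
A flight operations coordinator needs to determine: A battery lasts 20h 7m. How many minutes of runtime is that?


Hours: 20
Extra minutes: 7
Minutes per hour: 60
Hours to minutes: 20 x 60 = 1200
Total: 1200 + 7 = 1207

1207


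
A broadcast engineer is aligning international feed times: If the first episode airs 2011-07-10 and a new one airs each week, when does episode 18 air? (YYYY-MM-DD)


First occurrence: 2011-07-10 (occurrence 1)
Each occurrence is 7 days after the previous.
Occurrence 18 is 17 weeks after the first.
17 weeks = 119 days
2011-07-10 + 119 days = 2011-11-06

2011-11-06


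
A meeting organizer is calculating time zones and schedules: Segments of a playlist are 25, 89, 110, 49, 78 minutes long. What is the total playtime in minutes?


Durations: 25, 89, 110, 49, 78
Running sum: 25
+ 89 = 114
+ 110 = 224
+ 49 = 273
+ 78 = 351
Total duration: 351 minutes
That is 5 hours and 51 minutes

351


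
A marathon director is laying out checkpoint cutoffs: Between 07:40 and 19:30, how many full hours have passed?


Start: 07:40
End: 19:30
Hour difference: 19 - 7 = 12 hours
Minute difference: 30 - 40 = -10 minutes
Total minutes: 710
Complete hours: 710 / 60 = 11 (remainder 50)

11


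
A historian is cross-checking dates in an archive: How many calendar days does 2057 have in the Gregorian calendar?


Year: 2057
Check leap year rules:
Divisible by 4? No
2057 is not a leap year
Days: 365

365


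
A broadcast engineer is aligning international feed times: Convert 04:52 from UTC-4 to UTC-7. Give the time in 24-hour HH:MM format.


Local time: 04:52 at UTC-4 (offset -4h)
Target zone: UTC-7 (offset -7h)
Difference: -7 - (-4) = -3 hours
Calculation: 4 + (-3) = 1
Result: 01:52

01:52


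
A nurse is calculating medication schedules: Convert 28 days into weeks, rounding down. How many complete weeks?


Total days: 28
Days per week: 7
Division: 28 / 7 = 4 remainder 0
Complete weeks: 4
Remaining days: 0

4


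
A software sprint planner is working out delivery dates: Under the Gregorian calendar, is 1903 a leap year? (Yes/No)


Year: 1903
Divisible by 4? 1903 / 4 = 475.75 -> No
Not divisible by 4, so NOT a leap year

No


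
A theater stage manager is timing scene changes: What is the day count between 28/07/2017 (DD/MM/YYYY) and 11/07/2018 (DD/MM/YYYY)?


Start date: 2017-07-28
End date: 2018-07-11
Jul 2017: +4 days
Aug 2017: +31 days
Sep 2017: +30 days
... (10 more months)
Total: 348 days

348


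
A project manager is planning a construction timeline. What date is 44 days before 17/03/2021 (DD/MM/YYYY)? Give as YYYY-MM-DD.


Start: 2021-03-17
Subtracting 44 days
Days already passed in March: 17
After going back through March: 27 more days to subtract
February 2021 has 28 days, need 27
Result: 2021-02-01

2021-02-01


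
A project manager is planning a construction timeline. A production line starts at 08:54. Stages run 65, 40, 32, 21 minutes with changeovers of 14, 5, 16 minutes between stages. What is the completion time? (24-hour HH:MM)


Start: 08:54 = 534 min from midnight
  after task 1 (65 min): 09:59
  after break (14 min): 10:13
  after task 2 (40 min): 10:53
  after break (5 min): 10:58
  after task 3 (32 min): 11:30
  after break (16 min): 11:46
  after task 4 (21 min): 12:07
Total elapsed: 193 minutes
End time: 12:07

12:07


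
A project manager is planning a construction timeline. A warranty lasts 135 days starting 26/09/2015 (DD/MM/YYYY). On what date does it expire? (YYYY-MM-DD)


Start: 2015-09-26
Adding 135 days
Days remaining in September: 4
After September: 131 days still to add
October 2015: 31 days, 100 remaining
November 2015: 30 days, 70 remaining
December 2015: 31 days, 39 remaining
January 2016: 31 days, 8 remaining
Result: 2016-02-08

2016-02-08


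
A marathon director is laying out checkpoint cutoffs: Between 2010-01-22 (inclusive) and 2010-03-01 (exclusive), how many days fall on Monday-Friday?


Start: 2010-01-22 (Friday)
End (exclusive): 2010-03-01 (Monday)
Total calendar days: 38
Full weeks: 38 // 7 = 5 -> 25 weekdays
Remaining 3 days starting on Friday:
  Fri(w), Sat(-), Sun(-) -> 1 weekdays
Total business days: 25 + 1 = 26

26


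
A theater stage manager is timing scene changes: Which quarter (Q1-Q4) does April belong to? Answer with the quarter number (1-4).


Month: April (month 4)
Q1: January-March (months 1-3)
Q2: April-June (months 4-6)
Q3: July-September (months 7-9)
Q4: October-December (months 10-12)
Month 4 falls in Q2

2


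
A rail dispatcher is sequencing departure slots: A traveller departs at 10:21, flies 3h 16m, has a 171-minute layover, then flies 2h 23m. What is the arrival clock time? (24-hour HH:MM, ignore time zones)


Depart: 10:21
Leg 1: +196 min -> 13:37
Layover: +171 min -> 16:28
Leg 2: +143 min -> 18:51
Total travel: 510 minutes = 8h 30m
Arrival: 18:51

18:51


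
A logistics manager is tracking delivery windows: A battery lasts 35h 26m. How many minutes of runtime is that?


Hours: 35
Extra minutes: 26
Minutes per hour: 60
Hours to minutes: 35 x 60 = 2100
Total: 2100 + 26 = 2126

2126


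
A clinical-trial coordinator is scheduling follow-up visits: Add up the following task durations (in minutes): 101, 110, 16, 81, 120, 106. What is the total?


Durations: 101, 110, 16, 81, 120, 106
Running sum: 101
+ 110 = 211
+ 16 = 227
+ 81 = 308
+ 120 = 428
+ 106 = 534
Total duration: 534 minutes
That is 8 hours and 54 minutes

534


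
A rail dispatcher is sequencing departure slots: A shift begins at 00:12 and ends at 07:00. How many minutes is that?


Start time: 00:12 = 12 minutes from midnight
End time: 07:00 = 420 minutes from midnight
Difference: 420 - 12 = 408 minutes
That is 6 hours and 48 minutes

408


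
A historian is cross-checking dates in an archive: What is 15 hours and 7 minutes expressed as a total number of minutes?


Hours: 15
Minutes: 7
Convert hours to minutes: 15 x 60 = 900
Add remaining minutes: 900 + 7 = 907

907


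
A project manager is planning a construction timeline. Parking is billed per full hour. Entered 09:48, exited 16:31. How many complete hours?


Start: 09:48
End: 16:31
Hour difference: 16 - 9 = 7 hours
Minute difference: 31 - 48 = -17 minutes
Total minutes: 403
Complete hours: 403 / 60 = 6 (remainder 43)

6


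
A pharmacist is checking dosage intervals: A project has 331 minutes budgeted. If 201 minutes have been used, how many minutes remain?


Total budget: 331 minutes
Time used: 201 minutes
Remaining: 331 - 201 = 130 minutes
Percent used: 60.7%
Percent remaining: 39.3%

130


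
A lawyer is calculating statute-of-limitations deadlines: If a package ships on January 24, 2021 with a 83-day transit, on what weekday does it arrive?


Start: 2021-01-24 (Sunday)
Step 1 - find target date: add 83 days
  2021-01-24 + 83 days = 2021-04-17
Step 2 - day of week:
  83 mod 7 = 6
  Sunday + 6 days -> Saturday
Result: Saturday (2021-04-17)

Saturday


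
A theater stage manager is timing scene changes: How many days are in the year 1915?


Year: 1915
Check leap year rules:
Divisible by 4? No
1915 is not a leap year
Days: 365

365


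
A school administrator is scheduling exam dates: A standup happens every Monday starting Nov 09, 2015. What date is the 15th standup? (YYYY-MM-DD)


First occurrence: 2015-11-09 (occurrence 1)
Each occurrence is 7 days after the previous.
Occurrence 15 is 14 weeks after the first.
14 weeks = 98 days
2015-11-09 + 98 days = 2016-02-15

2016-02-15


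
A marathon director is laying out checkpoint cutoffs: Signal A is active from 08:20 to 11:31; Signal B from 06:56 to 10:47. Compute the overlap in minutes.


Interval A: [500, 691] minutes from midnight
Interval B: [416, 647] minutes from midnight
Overlap start = max(500, 416) = 500
Overlap end = min(691, 647) = 647
Overlap = 647 - 500 = 147 minutes

147


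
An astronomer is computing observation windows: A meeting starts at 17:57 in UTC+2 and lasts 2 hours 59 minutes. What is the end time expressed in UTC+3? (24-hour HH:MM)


Start: 17:57 in UTC+2
Step 1 - add duration:
  minutes: 57 + 59 = 116 (carry 1h)
  hours: 17 + 2 + 1 = 20
  end in UTC+2: 20:56
Step 2 - convert UTC+2 -> UTC+3:
  offset difference: 3 - (2) = 1 hours
  20 + (1) = 21 -> mod 24 = 21
Result: 21:56 in UTC+3

21:56


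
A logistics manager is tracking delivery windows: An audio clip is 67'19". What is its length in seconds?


Minutes: 67
Seconds: 19
Convert minutes to seconds: 67 x 60 = 4020
Add remaining seconds: 4020 + 19 = 4039

4039


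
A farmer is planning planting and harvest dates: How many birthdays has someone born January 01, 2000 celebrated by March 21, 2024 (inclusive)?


Birth: 2000-01-01
Reference: 2024-03-21
Year difference: 2024 - 2000 = 24
Has birthday (01-01) occurred by 03-21? Yes
Age in full years: 24

24


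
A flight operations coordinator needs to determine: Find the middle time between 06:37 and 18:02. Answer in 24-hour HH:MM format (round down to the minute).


Start time: 06:37 = 397 minutes from midnight
End time: 18:02 = 1082 minutes from midnight
Sum: 397 + 1082 = 1479
Midpoint: 1479 / 2 = 739 minutes
Convert: 739 / 60 = 12 hours, 19 minutes
Result: 12:19

12:19


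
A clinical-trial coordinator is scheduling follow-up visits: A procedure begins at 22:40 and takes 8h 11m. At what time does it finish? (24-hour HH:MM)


Start time: 22:40
Adding: 8 hours 11 minutes
Minutes: 40 + 11 = 51
Hours: 22 + 8 + 0 = 30
Hour wraparound: 30 mod 24 = 6
Result: 06:51

06:51


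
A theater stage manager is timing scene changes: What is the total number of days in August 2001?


Month: August
Year: 2001
August is a 31-day month
Total: 31 days

31


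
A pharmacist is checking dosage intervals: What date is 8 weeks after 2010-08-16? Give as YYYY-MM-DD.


Start: 2010-08-16
Weeks to add: 8
Convert to days: 8 x 7 = 56 days
Add 56 days to 2010-08-16
Result: 2010-10-11

2010-10-11


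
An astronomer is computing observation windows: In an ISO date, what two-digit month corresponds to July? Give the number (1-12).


Calendar month order:
6. June
7. July <--
8. August
July is month number 7

7


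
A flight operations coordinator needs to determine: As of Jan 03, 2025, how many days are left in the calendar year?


Start: January 03, 2025
End: December 31, 2025
Days left in January: 28
February: 28
March: 31
April: 30
May: 31
... plus remaining months
Sum of remaining months: 334
Total: 28 + 334 = 362

362


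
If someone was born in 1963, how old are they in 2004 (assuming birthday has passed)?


Birth year: 1963
Current year: 2004
Age = current year - birth year
Age = 2004 - 1963 = 41

41


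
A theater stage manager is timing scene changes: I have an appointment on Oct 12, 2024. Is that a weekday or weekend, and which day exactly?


Date: 2024-10-12
January 1, 2024 is a Monday
Day of year: 286
Offset from Jan 1: 285 days
285 mod 7 = 5
Result: Saturday

Saturday


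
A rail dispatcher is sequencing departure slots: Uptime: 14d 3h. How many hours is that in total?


Days: 14
Extra hours: 3
Hours per day: 24
Days to hours: 14 x 24 = 336
Total: 336 + 3 = 339

339


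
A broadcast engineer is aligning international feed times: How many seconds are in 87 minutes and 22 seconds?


Minutes: 87
Extra seconds: 22
Seconds per minute: 60
Minutes to seconds: 87 x 60 = 5220
Total: 5220 + 22 = 5242

5242


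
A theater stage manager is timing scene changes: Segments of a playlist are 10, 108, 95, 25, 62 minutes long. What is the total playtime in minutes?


Durations: 10, 108, 95, 25, 62
Running sum: 10
+ 108 = 118
+ 95 = 213
+ 25 = 238
+ 62 = 300
Total duration: 300 minutes
That is 5 hours and 0 minutes

300


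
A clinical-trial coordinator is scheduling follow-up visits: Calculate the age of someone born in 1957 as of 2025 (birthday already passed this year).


Birth year: 1957
Current year: 2025
Age = current year - birth year
Age = 2025 - 1957 = 68

68


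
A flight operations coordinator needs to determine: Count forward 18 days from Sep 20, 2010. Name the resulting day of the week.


Start: 2010-09-20 (Monday)
Step 1 - find target date: add 18 days
  2010-09-20 + 18 days = 2010-10-08
Step 2 - day of week:
  18 mod 7 = 4
  Monday + 4 days -> Friday
Result: Friday (2010-10-08)

Friday


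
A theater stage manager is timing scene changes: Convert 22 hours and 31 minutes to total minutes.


Hours: 22
Extra minutes: 31
Minutes per hour: 60
Hours to minutes: 22 x 60 = 1320
Total: 1320 + 31 = 1351

1351


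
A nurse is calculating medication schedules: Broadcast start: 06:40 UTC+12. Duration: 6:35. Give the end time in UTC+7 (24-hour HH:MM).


Start: 06:40 in UTC+12
Step 1 - add duration:
  minutes: 40 + 35 = 75 (carry 1h)
  hours: 6 + 6 + 1 = 13
  end in UTC+12: 13:15
Step 2 - convert UTC+12 -> UTC+7:
  offset difference: 7 - (12) = -5 hours
  13 + (-5) = 8 -> mod 24 = 8
Result: 08:15 in UTC+7

08:15


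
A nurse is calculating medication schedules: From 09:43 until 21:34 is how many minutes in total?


Start time: 09:43 = 583 minutes from midnight
End time: 21:34 = 1294 minutes from midnight
Difference: 1294 - 583 = 711 minutes
That is 11 hours and 51 minutes

711


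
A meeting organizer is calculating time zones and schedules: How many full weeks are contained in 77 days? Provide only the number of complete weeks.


Total days: 77
Days per week: 7
Division: 77 / 7 = 11 remainder 0
Complete weeks: 11
Remaining days: 0

11


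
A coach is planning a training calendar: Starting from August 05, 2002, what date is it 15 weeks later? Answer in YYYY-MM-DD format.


Start: 2002-08-05
Weeks to add: 15
Convert to days: 15 x 7 = 105 days
Add 105 days to 2002-08-05
Result: 2002-11-18

2002-11-18


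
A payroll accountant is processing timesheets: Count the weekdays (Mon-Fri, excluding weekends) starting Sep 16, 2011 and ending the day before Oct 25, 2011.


Start: 2011-09-16 (Friday)
End (exclusive): 2011-10-25 (Tuesday)
Total calendar days: 39
Full weeks: 39 // 7 = 5 -> 25 weekdays
Remaining 4 days starting on Friday:
  Fri(w), Sat(-), Sun(-), Mon(w) -> 2 weekdays
Total business days: 25 + 2 = 27

27


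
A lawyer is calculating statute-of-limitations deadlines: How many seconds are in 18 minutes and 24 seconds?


Minutes: 18
Extra seconds: 24
Seconds per minute: 60
Minutes to seconds: 18 x 60 = 1080
Total: 1080 + 24 = 1104

1104


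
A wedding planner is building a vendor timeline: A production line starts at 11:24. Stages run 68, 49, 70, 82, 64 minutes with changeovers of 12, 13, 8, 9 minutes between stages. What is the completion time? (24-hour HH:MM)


Start: 11:24 = 684 min from midnight
  after task 1 (68 min): 12:32
  after break (12 min): 12:44
  after task 2 (49 min): 13:33
  after break (13 min): 13:46
  after task 3 (70 min): 14:56
  after break (8 min): 15:04
  after task 4 (82 min): 16:26
  after break (9 min): 16:35
  after task 5 (64 min): 17:39
Total elapsed: 375 minutes
End time: 17:39

17:39


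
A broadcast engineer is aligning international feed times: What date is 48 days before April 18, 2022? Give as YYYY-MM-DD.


Start: 2022-04-18
Subtracting 48 days
Days already passed in April: 18
After going back through April: 30 more days to subtract
March 2022 has 31 days, need 30
Result: 2022-03-01

2022-03-01


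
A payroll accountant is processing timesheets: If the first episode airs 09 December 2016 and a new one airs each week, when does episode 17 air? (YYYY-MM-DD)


First occurrence: 2016-12-09 (occurrence 1)
Each occurrence is 7 days after the previous.
Occurrence 17 is 16 weeks after the first.
16 weeks = 112 days
2016-12-09 + 112 days = 2017-03-31

2017-03-31


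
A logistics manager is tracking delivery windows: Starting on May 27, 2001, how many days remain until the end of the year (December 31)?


Start: May 27, 2001
End: December 31, 2001
Days left in May: 4
June: 30
July: 31
August: 31
September: 30
... plus remaining months
Sum of remaining months: 214
Total: 4 + 214 = 218

218


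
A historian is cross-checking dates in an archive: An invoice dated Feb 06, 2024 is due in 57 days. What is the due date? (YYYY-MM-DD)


Start: 2024-02-06
Adding 57 days
Days remaining in February: 23
After February: 34 days still to add
March 2024: 31 days, 3 remaining
April 2024 has 30 days, need 3
Result: 2024-04-03

2024-04-03


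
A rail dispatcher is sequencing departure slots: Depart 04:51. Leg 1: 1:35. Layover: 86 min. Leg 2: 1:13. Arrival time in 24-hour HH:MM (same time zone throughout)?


Depart: 04:51
Leg 1: +95 min -> 06:26
Layover: +86 min -> 07:52
Leg 2: +73 min -> 09:05
Total travel: 254 minutes = 4h 14m
Arrival: 09:05

09:05


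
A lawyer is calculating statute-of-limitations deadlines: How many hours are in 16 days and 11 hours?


Days: 16
Extra hours: 11
Hours per day: 24
Days to hours: 16 x 24 = 384
Total: 384 + 11 = 395

395


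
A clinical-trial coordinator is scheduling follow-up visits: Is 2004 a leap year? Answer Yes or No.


Year: 2004
Divisible by 4? 2004 / 4 = 501.0 -> Yes
Divisible by 100? 2004 / 100 = 20.04 -> No
Divisible by 4 but not 100, so it IS a leap year

Yes


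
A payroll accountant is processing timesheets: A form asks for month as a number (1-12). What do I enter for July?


Calendar month order:
6. June
7. July <--
8. August
July is month number 7

7


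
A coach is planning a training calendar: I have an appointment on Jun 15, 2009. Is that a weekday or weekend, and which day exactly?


Date: 2009-06-15
January 1, 2009 is a Thursday
Day of year: 166
Offset from Jan 1: 165 days
165 mod 7 = 4
Result: Monday

Monday


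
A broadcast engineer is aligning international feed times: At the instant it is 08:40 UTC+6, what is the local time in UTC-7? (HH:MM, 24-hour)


Local time: 08:40 at UTC+6 (offset 6h)
Target zone: UTC-7 (offset -7h)
Difference: -7 - (6) = -13 hours
Calculation: 8 + (-13) = -5
Wraparound: (-5) mod 24 = 19
Result: 19:40

19:40


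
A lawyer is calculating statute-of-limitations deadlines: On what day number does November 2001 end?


Month: November
Year: 2001
November is a 30-day month
Total: 30 days

30


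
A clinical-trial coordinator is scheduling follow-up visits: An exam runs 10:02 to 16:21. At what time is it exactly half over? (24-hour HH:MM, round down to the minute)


Start time: 10:02 = 602 minutes from midnight
End time: 16:21 = 981 minutes from midnight
Sum: 602 + 981 = 1583
Midpoint: 1583 / 2 = 791 minutes
Convert: 791 / 60 = 13 hours, 11 minutes
Result: 13:11

13:11


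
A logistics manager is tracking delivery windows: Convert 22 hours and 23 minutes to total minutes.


Hours: 22
Minutes: 23
Convert hours to minutes: 22 x 60 = 1320
Add remaining minutes: 1320 + 23 = 1343

1343


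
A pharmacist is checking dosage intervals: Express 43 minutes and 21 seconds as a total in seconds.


Minutes: 43
Seconds: 21
Convert minutes to seconds: 43 x 60 = 2580
Add remaining seconds: 2580 + 21 = 2601

2601


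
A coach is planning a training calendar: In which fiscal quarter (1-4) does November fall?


Month: November (month 11)
Q1: January-March (months 1-3)
Q2: April-June (months 4-6)
Q3: July-September (months 7-9)
Q4: October-December (months 10-12)
Month 11 falls in Q4

4


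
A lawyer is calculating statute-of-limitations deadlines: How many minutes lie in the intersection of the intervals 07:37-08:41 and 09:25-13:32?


Interval A: [457, 521] minutes from midnight
Interval B: [565, 812] minutes from midnight
Overlap start = max(457, 565) = 565
Overlap end = min(521, 812) = 521
End <= start, so the intervals do not overlap: 0 minutes

0


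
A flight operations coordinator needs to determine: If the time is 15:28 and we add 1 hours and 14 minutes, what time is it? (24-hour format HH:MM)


Start time: 15:28
Adding: 1 hours 14 minutes
Minutes: 28 + 14 = 42
Hours: 15 + 1 + 0 = 16
Result: 16:42

16:42


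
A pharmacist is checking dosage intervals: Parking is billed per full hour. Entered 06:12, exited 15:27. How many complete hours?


Start: 06:12
End: 15:27
Hour difference: 15 - 6 = 9 hours
Minute difference: 27 - 12 = 15 minutes
Total minutes: 555
Complete hours: 555 / 60 = 9 (remainder 15)

9


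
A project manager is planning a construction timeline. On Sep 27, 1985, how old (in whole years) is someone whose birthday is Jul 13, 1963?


Birth: 1963-07-13
Reference: 1985-09-27
Year difference: 1985 - 1963 = 22
Has birthday (07-13) occurred by 09-27? Yes
Age in full years: 22

22


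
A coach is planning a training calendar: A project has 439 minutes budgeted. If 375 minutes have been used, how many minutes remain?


Total budget: 439 minutes
Time used: 375 minutes
Remaining: 439 - 375 = 64 minutes
Percent used: 85.4%
Percent remaining: 14.6%

64


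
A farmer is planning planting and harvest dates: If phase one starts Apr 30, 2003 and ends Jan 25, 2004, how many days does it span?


Start date: 2003-04-30
End date: 2004-01-25
Apr 2003: +1 days
May 2003: +31 days
Jun 2003: +30 days
... (7 more months)
Total: 270 days

270


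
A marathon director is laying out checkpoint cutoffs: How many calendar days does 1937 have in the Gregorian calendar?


Year: 1937
Check leap year rules:
Divisible by 4? No
1937 is not a leap year
Days: 365

365


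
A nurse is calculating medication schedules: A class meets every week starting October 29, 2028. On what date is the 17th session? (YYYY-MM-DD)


First occurrence: 2028-10-29 (occurrence 1)
Each occurrence is 7 days after the previous.
Occurrence 17 is 16 weeks after the first.
16 weeks = 112 days
2028-10-29 + 112 days = 2029-02-18

2029-02-18


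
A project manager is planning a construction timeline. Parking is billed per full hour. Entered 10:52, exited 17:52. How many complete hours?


Start: 10:52
End: 17:52
Hour difference: 17 - 10 = 7 hours
Minute difference: 52 - 52 = 0 minutes
Total minutes: 420
Complete hours: 420 / 60 = 7 (remainder 0)

7


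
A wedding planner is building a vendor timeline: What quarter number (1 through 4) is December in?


Month: December (month 12)
Q1: January-March (months 1-3)
Q2: April-June (months 4-6)
Q3: July-September (months 7-9)
Q4: October-December (months 10-12)
Month 12 falls in Q4

4


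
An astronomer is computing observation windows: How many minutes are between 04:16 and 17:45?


Start time: 04:16 = 256 minutes from midnight
End time: 17:45 = 1065 minutes from midnight
Difference: 1065 - 256 = 809 minutes
That is 13 hours and 29 minutes

809


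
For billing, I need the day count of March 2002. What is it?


Month: March
Year: 2002
March is a 31-day month
Total: 31 days

31


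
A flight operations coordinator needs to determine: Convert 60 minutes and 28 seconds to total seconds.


Minutes: 60
Extra seconds: 28
Seconds per minute: 60
Minutes to seconds: 60 x 60 = 3600
Total: 3600 + 28 = 3628

3628


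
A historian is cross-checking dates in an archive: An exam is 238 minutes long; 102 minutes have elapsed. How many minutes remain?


Total budget: 238 minutes
Time used: 102 minutes
Remaining: 238 - 102 = 136 minutes
Percent used: 42.9%
Percent remaining: 57.1%

136


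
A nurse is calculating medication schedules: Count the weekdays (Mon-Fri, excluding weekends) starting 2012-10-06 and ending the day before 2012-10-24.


Start: 2012-10-06 (Saturday)
End (exclusive): 2012-10-24 (Wednesday)
Total calendar days: 18
Full weeks: 18 // 7 = 2 -> 10 weekdays
Remaining 4 days starting on Saturday:
  Sat(-), Sun(-), Mon(w), Tue(w) -> 2 weekdays
Total business days: 10 + 2 = 12

12


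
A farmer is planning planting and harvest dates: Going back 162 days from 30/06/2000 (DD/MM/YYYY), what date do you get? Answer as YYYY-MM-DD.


Start: 2000-06-30
Subtracting 162 days
Days already passed in June: 30
After going back through June: 132 more days to subtract
May 2000: 31 days, 101 remaining
April 2000: 30 days, 71 remaining
March 2000: 31 days, 40 remaining
February 2000: 29 days, 11 remaining
Result: 2000-01-20

2000-01-20


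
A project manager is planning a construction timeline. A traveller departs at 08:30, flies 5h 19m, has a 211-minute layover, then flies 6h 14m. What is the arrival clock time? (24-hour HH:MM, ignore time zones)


Depart: 08:30
Leg 1: +319 min -> 13:49
Layover: +211 min -> 17:20
Leg 2: +374 min -> 23:34
Total travel: 904 minutes = 15h 4m
Arrival: 23:34

23:34


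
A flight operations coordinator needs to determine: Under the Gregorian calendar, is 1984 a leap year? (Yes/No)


Year: 1984
Divisible by 4? 1984 / 4 = 496.0 -> Yes
Divisible by 100? 1984 / 100 = 19.84 -> No
Divisible by 4 but not 100, so it IS a leap year

Yes


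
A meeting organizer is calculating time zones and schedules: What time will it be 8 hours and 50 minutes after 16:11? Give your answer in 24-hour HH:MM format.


Start time: 16:11
Adding: 8 hours 50 minutes
Minutes: 11 + 50 = 61
Minute overflow: 61 >= 60, so carry 1 hour, minutes = 1
Hours: 16 + 8 + 1 = 25
Hour wraparound: 25 mod 24 = 1
Result: 01:01

01:01
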